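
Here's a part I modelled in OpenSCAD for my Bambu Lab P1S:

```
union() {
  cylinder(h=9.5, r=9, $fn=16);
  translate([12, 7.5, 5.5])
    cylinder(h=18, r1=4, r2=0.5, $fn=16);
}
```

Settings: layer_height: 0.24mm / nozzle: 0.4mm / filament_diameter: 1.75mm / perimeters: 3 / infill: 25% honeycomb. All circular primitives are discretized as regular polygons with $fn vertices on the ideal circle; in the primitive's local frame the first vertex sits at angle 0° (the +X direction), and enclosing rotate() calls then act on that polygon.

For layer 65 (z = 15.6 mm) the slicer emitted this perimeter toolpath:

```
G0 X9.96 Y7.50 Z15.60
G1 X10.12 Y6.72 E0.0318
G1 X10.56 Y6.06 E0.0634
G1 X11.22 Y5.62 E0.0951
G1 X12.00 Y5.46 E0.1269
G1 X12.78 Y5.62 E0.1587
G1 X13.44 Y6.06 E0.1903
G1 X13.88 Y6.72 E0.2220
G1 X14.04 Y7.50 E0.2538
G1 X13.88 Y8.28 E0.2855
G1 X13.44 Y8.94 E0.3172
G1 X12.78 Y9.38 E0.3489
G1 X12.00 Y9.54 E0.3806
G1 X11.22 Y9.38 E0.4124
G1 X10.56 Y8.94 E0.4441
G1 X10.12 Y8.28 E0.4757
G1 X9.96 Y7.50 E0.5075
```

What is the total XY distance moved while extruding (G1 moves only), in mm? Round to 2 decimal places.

Sum the Euclidean lengths of each G1 segment: total = 12.72 mm.

12.72 mm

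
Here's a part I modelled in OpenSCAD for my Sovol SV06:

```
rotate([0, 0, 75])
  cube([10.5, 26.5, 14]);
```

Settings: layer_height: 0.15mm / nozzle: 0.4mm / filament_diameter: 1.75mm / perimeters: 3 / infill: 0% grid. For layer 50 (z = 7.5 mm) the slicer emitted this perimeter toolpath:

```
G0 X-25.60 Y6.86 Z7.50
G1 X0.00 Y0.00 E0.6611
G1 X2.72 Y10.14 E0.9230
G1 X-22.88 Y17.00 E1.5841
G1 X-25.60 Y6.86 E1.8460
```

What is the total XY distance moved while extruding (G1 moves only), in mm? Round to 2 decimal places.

Sum the Euclidean lengths of each G1 segment: total = 74.00 mm.

74.00 mm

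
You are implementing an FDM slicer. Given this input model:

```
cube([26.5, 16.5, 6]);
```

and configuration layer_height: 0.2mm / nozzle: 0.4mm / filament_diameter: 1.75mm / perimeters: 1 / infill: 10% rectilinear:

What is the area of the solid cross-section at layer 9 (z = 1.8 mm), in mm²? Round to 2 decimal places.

437.25 mm²

At z = 1.8 mm: the cube is present — its section is the full 26.5×16.5 rectangle (area 437.25 mm²). Overall, the cross-section is a single solid region. Net area = 437.25 mm².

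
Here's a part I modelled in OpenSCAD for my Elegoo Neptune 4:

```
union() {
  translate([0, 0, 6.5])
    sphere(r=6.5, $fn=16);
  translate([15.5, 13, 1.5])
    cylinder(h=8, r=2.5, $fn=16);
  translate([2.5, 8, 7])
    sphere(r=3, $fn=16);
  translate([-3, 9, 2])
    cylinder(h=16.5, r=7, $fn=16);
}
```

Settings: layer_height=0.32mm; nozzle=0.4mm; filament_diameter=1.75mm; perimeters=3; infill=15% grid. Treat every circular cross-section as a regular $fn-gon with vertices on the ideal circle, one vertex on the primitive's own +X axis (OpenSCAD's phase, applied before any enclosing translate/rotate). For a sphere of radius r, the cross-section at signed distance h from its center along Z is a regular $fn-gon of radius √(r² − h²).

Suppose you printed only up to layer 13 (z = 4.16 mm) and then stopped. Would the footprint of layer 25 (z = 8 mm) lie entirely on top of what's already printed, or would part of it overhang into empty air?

part overhangs

Compare the two slices. At z = 4.16: the sphere: section is a regular 16-gon, circumradius = √(r²−h²) = √(6.5²−2.34²) = 6.064 (area = (16/2)·6.064²·sin(360°/16) = 112.58 mm²); the r=2.5 cylinder at (15.5, 13) gives a regular 16-gon of circumradius 2.5 (constant along its height) (area = (16/2)·2.500²·sin(360°/16) = 19.13 mm²); the r=3 sphere at (2.5, 8) slices to a regular 16-gon of circumradius 0.967 (√(r²−h²) with h=2.84 from center) (area = (16/2)·0.967²·sin(360°/16) = 2.86 mm²); the r=7 cylinder at (-3, 9) gives a regular 16-gon of circumradius 7 (constant along its height) (area = (16/2)·7.000²·sin(360°/16) = 150.01 mm²); Combining (union): the regions partially overlap — summed areas 284.59 mm² minus the doubly-counted overlap 23.22 mm² gives 261.37 mm² — area = 261.37 mm². At z = 8: the r=6.5 sphere contributes a regular 16-gon of circumradius √(6.5²−1.5²) = 6.325 (area = (16/2)·6.325²·sin(360°/16) = 122.46 mm²); the cylinder at (15.5, 13): section is a regular 16-gon, circumradius r=2.5 (area = (16/2)·2.500²·sin(360°/16) = 19.13 mm²); the sphere at (2.5, 8): section is a regular 16-gon, circumradius = √(r²−h²) = √(3²−1²) = 2.828 (area = (16/2)·2.828²·sin(360°/16) = 24.49 mm²); the r=7 cylinder at (-3, 9) contributes a regular 16-gon of circumradius 7 (area = (16/2)·7.000²·sin(360°/16) = 150.01 mm²); Merging all regions: the regions partially overlap — summed areas 316.10 mm² minus the doubly-counted overlap 41.48 mm² gives 274.62 mm² — area = 274.62 mm². Checking containment: at z = 8 the cross-section extends beyond the z = 4.16 cross-section by about 13.25 mm².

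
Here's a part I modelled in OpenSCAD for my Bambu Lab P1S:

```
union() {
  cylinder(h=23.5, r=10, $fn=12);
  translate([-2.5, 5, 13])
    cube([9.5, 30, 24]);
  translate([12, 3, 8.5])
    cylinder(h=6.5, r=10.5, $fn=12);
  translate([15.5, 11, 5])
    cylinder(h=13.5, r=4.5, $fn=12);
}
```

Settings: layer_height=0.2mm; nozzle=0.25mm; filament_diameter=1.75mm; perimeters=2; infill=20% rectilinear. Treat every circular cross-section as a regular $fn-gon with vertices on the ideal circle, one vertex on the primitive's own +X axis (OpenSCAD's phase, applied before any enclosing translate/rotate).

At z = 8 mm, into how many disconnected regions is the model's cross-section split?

2

At z = 8 mm: the r=10 cylinder contributes a regular 12-gon of circumradius 10; the cube at (-2.5, 5) is not intersected at this z (z outside [13, 37]); the cylinder at (12, 3) does not reach this height (z outside [8.5, 15]); the r=4.5 cylinder at (15.5, 11) contributes a regular 12-gon of circumradius 4.5; Combining (union): the 2 present regions are separate (no shared area or edge), so areas and boundary lengths simply add and each stays a separate island — 2 connected regions. The result has 2 disconnected regions.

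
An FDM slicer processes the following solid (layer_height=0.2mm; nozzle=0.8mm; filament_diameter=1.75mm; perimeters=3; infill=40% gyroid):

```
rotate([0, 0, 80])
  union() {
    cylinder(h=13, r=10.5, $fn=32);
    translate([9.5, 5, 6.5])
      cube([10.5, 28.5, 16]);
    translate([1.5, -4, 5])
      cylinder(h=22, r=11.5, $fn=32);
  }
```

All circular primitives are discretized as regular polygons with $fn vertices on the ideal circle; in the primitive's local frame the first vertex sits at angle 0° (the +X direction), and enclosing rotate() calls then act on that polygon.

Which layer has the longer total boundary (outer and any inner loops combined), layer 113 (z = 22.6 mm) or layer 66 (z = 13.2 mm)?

layer 66 (z = 13.2 mm)

Layer 113 (z = 22.6): the cylinder is not intersected at this z (z outside [0, 13]); the cube at (9.5, 5) is not intersected at this z (z outside [6.5, 22.5]); the cylinder at (1.5, -4): section is a regular 32-gon, circumradius r=11.5 (perimeter = 2·32·11.500·sin(180°/32) = 72.14 mm); Taking the union: only the r=11.5 cylinder at (1.5, -4) is present, so the union is just that shape — boundary = 72.14 mm; (whole slice rotated 80° about Z — lengths, areas and connectivity unchanged). So its perimeter = 72.14 mm. Layer 66 (z = 13.2): the cylinder is not intersected at this z (z outside [0, 13]); the 10.5×28.5 cube at (9.5, 5) contributes its full rectangle (perimeter 78.00 mm); the r=11.5 cylinder at (1.5, -4) contributes a regular 32-gon of circumradius 11.5 (perimeter = 2·32·11.500·sin(180°/32) = 72.14 mm); Taking the union: the 2 present regions are separate (no shared area or edge), so areas and boundary lengths simply add and each stays a separate island — boundary = 150.14 mm; (rotated 80° about Z; rotation is an isometry so areas/perimeters/island counts are preserved). So its perimeter = 150.14 mm. Layer 66 is larger (150.14 vs 72.14 mm).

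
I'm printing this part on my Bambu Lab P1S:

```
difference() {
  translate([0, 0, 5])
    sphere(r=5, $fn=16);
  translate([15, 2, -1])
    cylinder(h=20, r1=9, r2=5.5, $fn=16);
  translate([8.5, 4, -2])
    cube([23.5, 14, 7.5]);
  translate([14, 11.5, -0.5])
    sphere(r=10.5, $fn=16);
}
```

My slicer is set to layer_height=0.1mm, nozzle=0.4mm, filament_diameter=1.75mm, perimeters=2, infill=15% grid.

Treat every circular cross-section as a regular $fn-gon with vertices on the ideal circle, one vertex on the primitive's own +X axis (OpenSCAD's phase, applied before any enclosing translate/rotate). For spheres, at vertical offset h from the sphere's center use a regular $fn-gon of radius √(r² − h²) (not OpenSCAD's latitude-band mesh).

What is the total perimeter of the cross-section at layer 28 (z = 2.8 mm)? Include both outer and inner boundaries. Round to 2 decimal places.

At z = 2.8 mm: the r=5 sphere contributes a regular 16-gon of circumradius √(5²−2.2²) = 4.490 (perimeter = 2·16·4.490·sin(180°/16) = 28.03 mm); the cone at (15, 2): at t=0.190 of its height the radius interpolates to r₁+(r₂−r₁)t = 8.335, giving a regular 16-gon of that circumradius (perimeter = 2·16·8.335·sin(180°/16) = 52.03 mm); the cube at (8.5, 4) (footprint 23.5×14) is included at this height (perimeter 75.00 mm); the sphere at (14, 11.5): section is a regular 16-gon, circumradius = √(r²−h²) = √(10.5²−3.3²) = 9.968 (perimeter = 2·16·9.968·sin(180°/16) = 62.23 mm); Taking the first minus the rest: starting from the r=5 sphere, the cone at (15, 2) misses the remaining region (no effect); the 23.5×14 cube at (8.5, 4) misses the remaining region (no effect); the r=10.5 sphere at (14, 11.5) misses the remaining region (no effect) — boundary = 28.03 mm. Overall, the cross-section is a single solid region. Total boundary length (outer) = 28.03 mm.

28.03 mm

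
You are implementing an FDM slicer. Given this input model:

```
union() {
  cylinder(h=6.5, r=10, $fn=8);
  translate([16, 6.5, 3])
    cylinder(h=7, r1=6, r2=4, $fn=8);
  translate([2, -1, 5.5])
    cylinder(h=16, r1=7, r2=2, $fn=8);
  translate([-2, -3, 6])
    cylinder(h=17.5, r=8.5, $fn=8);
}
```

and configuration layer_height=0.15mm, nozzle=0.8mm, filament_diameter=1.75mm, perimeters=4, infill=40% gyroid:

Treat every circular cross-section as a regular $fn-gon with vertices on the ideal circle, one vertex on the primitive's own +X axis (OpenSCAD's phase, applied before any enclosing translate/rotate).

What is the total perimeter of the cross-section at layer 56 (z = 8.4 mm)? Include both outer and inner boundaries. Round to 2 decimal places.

82.73 mm

At z = 8.4 mm: the cylinder is absent (z outside [0, 6.5]); the cone at (16, 6.5): at t=0.771 of its height the radius interpolates to r₁+(r₂−r₁)t = 4.457, giving a regular 8-gon of that circumradius (perimeter = 2·8·4.457·sin(180°/8) = 27.29 mm); the cone at (2, -1): at t=0.181 of its height the radius interpolates to r₁+(r₂−r₁)t = 6.094, giving a regular 8-gon of that circumradius (perimeter = 2·8·6.094·sin(180°/8) = 37.31 mm); the r=8.5 cylinder at (-2, -3) contributes a regular 8-gon of circumradius 8.5 (perimeter = 2·8·8.500·sin(180°/8) = 52.04 mm); Merging all regions: the regions partially overlap (shared area 84.96 mm²), so the edge portions inside another operand are dropped and the merged outline is re-measured after clipping — boundary = 82.73 mm. Overall, the cross-section has 2 separate islands. Total boundary length (outer) = 82.73 mm.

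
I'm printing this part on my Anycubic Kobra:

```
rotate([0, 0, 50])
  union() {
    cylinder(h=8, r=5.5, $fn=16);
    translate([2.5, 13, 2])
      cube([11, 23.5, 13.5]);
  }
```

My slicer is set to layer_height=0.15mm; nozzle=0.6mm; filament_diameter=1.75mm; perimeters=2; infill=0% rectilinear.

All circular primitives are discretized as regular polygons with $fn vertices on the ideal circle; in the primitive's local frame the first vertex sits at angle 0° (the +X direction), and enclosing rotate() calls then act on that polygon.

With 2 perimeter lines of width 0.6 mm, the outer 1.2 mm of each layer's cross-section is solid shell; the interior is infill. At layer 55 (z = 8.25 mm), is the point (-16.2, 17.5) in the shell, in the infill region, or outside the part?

At z = 8.25 mm: the cylinder does not reach this height (z outside [0, 8]); the 11×23.5 cube at (2.5, 13) contributes its full rectangle; Combining (union): only the 11×23.5 cube at (2.5, 13) is present, so the union is just that shape — 1 connected region; (rotated 50° about Z; rotation is an isometry so areas/perimeters/island counts are preserved). Overall, the cross-section is a single solid region. Undo the 50° rotation: the query point maps to (2.993, 23.659) in the un-rotated model frame. The nearest boundary edge runs (2.50, 36.50)→(2.50, 13.00); distance from the point to it = 0.49 mm. The point is inside the cross-section, 0.49 mm from the nearest boundary — within the 1.2 mm shell band (2 × 0.6).

shell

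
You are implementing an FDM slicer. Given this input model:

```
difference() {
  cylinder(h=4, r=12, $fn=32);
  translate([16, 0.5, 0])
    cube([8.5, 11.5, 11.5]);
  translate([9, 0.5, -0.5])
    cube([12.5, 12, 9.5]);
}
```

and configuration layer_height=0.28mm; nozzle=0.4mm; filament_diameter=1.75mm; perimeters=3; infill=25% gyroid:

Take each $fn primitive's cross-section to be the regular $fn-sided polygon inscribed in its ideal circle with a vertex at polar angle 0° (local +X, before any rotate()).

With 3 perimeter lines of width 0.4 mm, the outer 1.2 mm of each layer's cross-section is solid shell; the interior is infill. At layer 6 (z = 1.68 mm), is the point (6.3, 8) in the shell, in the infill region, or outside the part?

infill

At z = 1.68 mm: the r=12 cylinder gives a regular 32-gon of circumradius 12 (constant along its height); the cube at (16, 0.5) is present — its section is the full 8.5×11.5 rectangle; the cube at (9, 0.5) is present — its section is the full 12.5×12 rectangle; Taking the first minus the rest: starting from the r=12 cylinder, the 8.5×11.5 cube at (16, 0.5) misses the remaining region (no effect); the 12.5×12 cube at (9, 0.5) partially overlaps it — only the 14.49 mm² overlap (of its 150.00 mm²) is removed, clipping the outline — 1 connected region. Overall, the cross-section is a single solid region. The nearest boundary edge runs (6.67, 9.98)→(8.49, 8.49); distance from the point to it = 1.76 mm. The point is inside the cross-section and 1.76 mm from the nearest boundary — more than the 1.2 mm shell width (3 × 0.4), so it's in the infill interior.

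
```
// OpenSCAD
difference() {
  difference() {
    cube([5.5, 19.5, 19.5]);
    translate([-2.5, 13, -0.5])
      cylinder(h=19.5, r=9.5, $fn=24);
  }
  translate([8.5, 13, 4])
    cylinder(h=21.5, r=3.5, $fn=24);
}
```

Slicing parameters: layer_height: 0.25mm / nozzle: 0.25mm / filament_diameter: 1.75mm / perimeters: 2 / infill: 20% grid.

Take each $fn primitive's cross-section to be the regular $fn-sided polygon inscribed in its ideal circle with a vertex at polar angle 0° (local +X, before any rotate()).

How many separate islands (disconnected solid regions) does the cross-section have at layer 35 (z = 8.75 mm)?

2

At z = 8.75 mm: the 5.5×19.5 cube contributes its full rectangle; the r=9.5 cylinder at (-2.5, 13) contributes a regular 24-gon of circumradius 9.5; Taking the first minus the rest: starting from the 5.5×19.5 cube, the r=9.5 cylinder at (-2.5, 13) partially overlaps it — only the 76.74 mm² overlap (of its 280.30 mm²) is removed, clipping the outline — 2 connected regions; the cylinder at (8.5, 13): section is a regular 24-gon, circumradius r=3.5; After the difference (first − rest): starting from the result so far, the r=3.5 cylinder at (8.5, 13) misses the remaining region (no effect) — 2 connected regions. Overall, the cross-section has 2 separate islands. Island count = 2.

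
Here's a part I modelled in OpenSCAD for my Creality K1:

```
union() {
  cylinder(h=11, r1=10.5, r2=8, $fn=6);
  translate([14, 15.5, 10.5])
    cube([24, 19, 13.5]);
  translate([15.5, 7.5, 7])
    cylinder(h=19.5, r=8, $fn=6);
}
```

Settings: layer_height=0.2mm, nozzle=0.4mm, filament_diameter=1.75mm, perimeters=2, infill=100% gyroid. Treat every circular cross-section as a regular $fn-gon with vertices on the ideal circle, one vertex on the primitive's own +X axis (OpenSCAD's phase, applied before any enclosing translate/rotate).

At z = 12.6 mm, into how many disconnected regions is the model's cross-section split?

2

At z = 12.6 mm: the cone is absent (z outside [0, 11]); the cube at (14, 15.5) (footprint 24×19) is included at this height; the cylinder at (15.5, 7.5): section is a regular 6-gon, circumradius r=8; Merging all regions: the 2 present regions are separate (no shared area or edge), so areas and boundary lengths simply add and each stays a separate island — 2 connected regions. The result has 2 disconnected regions.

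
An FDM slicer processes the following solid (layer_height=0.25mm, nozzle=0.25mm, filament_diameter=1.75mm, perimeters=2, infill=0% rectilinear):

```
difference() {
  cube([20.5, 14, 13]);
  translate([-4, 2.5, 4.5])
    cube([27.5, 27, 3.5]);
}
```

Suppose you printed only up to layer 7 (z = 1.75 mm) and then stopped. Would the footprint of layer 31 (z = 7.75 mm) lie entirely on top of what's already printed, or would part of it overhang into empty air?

entirely on top

Compare the two slices. At z = 1.75: the 20.5×14 cube contributes its full rectangle (area 287.00 mm²); the cube at (-4, 2.5) does not reach this height (z outside [4.5, 8]); Taking the first minus the rest: none of the subtracted shapes is present at this height, so the 20.5×14 cube is unchanged — area = 287.00 mm². At z = 7.75: the 20.5×14 cube contributes its full rectangle (area 287.00 mm²); the cube at (-4, 2.5) is present — its section is the full 27.5×27 rectangle (area 742.50 mm²); Taking the first minus the rest: starting from the 20.5×14 cube (287.00 mm²), the 27.5×27 cube at (-4, 2.5) partially overlaps it — only the 235.75 mm² overlap (of its 742.50 mm²) is removed, clipping the outline — area = 51.25 mm². Checking containment: the cross-section at z = 7.75 is a subset of the cross-section at z = 1.75.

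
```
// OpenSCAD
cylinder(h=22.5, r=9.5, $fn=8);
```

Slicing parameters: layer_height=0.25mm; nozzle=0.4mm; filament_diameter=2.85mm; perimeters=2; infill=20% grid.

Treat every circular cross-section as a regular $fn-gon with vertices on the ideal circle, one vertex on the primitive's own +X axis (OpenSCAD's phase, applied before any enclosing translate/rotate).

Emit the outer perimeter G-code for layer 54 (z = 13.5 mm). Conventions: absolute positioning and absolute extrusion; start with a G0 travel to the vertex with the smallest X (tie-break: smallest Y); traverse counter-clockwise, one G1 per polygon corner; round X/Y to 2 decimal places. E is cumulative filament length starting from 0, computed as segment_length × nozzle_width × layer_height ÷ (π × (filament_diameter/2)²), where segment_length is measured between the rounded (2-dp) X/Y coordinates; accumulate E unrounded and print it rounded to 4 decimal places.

G0 X-9.50 Y0.00 Z13.50
G1 X-6.72 Y-6.72 E0.1140
G1 X0.00 Y-9.50 E0.2280
G1 X6.72 Y-6.72 E0.3420
G1 X9.50 Y0.00 E0.4560
G1 X6.72 Y6.72 E0.5700
G1 X0.00 Y9.50 E0.6840
G1 X-6.72 Y6.72 E0.7980
G1 X-9.50 Y0.00 E0.9120

At z = 13.5 mm: the cylinder: section is a regular 8-gon, circumradius r=9.5. The outline is a single polygon with 8 vertices. Extrusion per mm of travel: 0.4 × 0.25 / (π × 1.425²) = 0.015675. Accumulating E over each segment gives final E = 0.9120.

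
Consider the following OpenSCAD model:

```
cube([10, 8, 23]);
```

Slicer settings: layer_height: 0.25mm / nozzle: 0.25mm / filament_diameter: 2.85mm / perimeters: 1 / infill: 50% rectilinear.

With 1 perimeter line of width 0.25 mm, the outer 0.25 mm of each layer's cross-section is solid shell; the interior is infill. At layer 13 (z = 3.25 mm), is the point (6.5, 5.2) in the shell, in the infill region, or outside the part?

At z = 3.25 mm: the cube (footprint 10×8) is included at this height. Overall, the cross-section is a single solid region. The nearest boundary edge runs (10.00, 8.00)→(0.00, 8.00); distance from the point to it = 2.80 mm. The point is inside the cross-section and 2.80 mm from the nearest boundary — more than the 0.25 mm shell width (1 × 0.25), so it's in the infill interior.

infill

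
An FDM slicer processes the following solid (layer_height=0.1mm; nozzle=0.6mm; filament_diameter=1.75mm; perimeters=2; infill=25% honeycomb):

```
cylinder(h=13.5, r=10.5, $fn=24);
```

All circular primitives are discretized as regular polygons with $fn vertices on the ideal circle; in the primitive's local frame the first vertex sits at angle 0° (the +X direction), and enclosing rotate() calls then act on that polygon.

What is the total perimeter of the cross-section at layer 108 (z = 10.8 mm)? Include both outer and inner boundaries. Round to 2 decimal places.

65.79 mm

At z = 10.8 mm: the r=10.5 cylinder gives a regular 24-gon of circumradius 10.5 (constant along its height) (perimeter = 2·24·10.500·sin(180°/24) = 65.79 mm). Overall, the cross-section is a single solid region. Total boundary length (outer) = 65.79 mm.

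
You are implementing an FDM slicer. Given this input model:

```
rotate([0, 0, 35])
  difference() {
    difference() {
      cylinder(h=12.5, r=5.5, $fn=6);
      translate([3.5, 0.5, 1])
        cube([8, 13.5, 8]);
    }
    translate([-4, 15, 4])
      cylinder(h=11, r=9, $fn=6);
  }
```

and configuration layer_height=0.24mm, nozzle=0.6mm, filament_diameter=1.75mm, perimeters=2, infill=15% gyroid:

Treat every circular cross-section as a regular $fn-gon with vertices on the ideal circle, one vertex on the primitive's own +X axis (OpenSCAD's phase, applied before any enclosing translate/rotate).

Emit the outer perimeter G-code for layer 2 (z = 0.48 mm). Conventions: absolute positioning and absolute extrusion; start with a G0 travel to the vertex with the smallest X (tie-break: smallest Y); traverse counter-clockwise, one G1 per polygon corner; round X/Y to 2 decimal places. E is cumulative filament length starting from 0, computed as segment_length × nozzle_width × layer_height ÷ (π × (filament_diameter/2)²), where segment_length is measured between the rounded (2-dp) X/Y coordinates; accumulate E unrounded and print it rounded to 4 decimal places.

At z = 0.48 mm: the cylinder: section is a regular 6-gon, circumradius r=5.5; the cube at (3.5, 0.5) is not intersected at this z (z outside [1, 9]); After the difference (first − rest): none of the subtracted shapes is present at this height, so the r=5.5 cylinder is unchanged — 1 connected region; the cylinder at (-4, 15) does not reach this height (z outside [4, 15]); Subtracting the remaining from the first: none of the subtracted shapes is present at this height, so the result so far is unchanged — 1 connected region; (rotated 35° about Z; rotation is an isometry so areas/perimeters/island counts are preserved). The outline is a single polygon with 6 vertices. Extrusion per mm of travel: 0.6 × 0.24 / (π × 0.875²) = 0.059868. Accumulating E over each segment gives final E = 1.9752.

G0 X-4.98 Y2.32 Z0.48
G1 X-4.51 Y-3.15 E0.3287
G1 X0.48 Y-5.48 E0.6584
G1 X4.98 Y-2.32 E0.9876
G1 X4.51 Y3.15 E1.3163
G1 X-0.48 Y5.48 E1.6460
G1 X-4.98 Y2.32 E1.9752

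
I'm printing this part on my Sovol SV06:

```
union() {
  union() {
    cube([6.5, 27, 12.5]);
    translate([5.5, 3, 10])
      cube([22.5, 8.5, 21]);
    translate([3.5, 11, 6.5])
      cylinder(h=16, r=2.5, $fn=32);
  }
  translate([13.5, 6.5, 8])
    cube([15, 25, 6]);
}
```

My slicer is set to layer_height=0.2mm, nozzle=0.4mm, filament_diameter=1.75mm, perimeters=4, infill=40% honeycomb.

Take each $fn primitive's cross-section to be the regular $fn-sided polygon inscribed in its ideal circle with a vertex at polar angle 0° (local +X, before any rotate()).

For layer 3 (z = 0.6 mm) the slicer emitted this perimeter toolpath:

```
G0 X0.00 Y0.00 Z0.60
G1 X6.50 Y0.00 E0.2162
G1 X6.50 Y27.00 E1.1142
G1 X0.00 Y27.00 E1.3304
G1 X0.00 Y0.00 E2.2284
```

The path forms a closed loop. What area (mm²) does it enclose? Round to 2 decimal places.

175.50 mm²

Apply the shoelace formula to the sequence of (X, Y) vertices; enclosed area = 175.50 mm².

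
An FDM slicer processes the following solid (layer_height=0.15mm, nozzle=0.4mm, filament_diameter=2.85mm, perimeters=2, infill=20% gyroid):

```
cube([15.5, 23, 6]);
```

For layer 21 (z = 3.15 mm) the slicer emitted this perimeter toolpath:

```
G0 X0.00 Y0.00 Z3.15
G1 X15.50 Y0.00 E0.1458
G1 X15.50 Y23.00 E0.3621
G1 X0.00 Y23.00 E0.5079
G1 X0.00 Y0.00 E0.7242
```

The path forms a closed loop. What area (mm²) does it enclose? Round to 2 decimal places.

Apply the shoelace formula to the sequence of (X, Y) vertices; enclosed area = 356.50 mm².

356.50 mm²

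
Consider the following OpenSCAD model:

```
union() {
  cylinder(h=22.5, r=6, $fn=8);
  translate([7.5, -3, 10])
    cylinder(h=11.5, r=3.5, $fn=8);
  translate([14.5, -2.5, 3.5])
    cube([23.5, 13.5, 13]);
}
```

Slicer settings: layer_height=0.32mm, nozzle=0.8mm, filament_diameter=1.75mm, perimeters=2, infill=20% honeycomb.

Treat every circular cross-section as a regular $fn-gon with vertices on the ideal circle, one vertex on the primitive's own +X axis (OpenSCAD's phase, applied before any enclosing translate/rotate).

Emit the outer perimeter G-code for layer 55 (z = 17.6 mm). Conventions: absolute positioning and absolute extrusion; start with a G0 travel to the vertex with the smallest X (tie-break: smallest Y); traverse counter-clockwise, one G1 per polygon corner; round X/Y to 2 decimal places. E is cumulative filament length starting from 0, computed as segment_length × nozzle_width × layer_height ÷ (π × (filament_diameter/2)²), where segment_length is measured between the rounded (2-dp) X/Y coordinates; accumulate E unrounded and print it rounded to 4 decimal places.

At z = 17.6 mm: the r=6 cylinder contributes a regular 8-gon of circumradius 6; the r=3.5 cylinder at (7.5, -3) contributes a regular 8-gon of circumradius 3.5; the cube at (14.5, -2.5) is absent (z outside [3.5, 16.5]); Taking the union: the regions partially overlap (shared area 2.36 mm²), so overlapping operands fuse into one piece — 1 connected region. The outline is a single polygon with 16 vertices. Extrusion per mm of travel: 0.8 × 0.32 / (π × 0.875²) = 0.106432. Accumulating E over each segment gives final E = 5.2595.

G0 X-6.00 Y0.00 Z17.60
G1 X-4.24 Y-4.24 E0.4886
G1 X0.00 Y-6.00 E0.9772
G1 X4.24 Y-4.24 E1.4658
G1 X4.38 Y-3.91 E1.5040
G1 X5.03 Y-5.47 E1.6838
G1 X7.50 Y-6.50 E1.9687
G1 X9.97 Y-5.47 E2.2535
G1 X11.00 Y-3.00 E2.5383
G1 X9.97 Y-0.53 E2.8232
G1 X7.50 Y0.50 E3.1080
G1 X5.94 Y-0.15 E3.2879
G1 X6.00 Y0.00 E3.3051
G1 X4.24 Y4.24 E3.7937
G1 X0.00 Y6.00 E4.2823
G1 X-4.24 Y4.24 E4.7709
G1 X-6.00 Y0.00 E5.2595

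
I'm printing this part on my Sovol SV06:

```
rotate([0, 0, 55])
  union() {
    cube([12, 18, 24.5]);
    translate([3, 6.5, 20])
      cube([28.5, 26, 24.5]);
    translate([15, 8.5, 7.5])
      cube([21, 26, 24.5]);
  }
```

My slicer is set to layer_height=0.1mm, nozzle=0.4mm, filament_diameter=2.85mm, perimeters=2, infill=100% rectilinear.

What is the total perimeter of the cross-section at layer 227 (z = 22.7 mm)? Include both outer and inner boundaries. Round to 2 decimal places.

141.00 mm

At z = 22.7 mm: the cube is present — its section is the full 12×18 rectangle (perimeter 60.00 mm); the cube at (3, 6.5) (footprint 28.5×26) is included at this height (perimeter 109.00 mm); the cube at (15, 8.5) is present — its section is the full 21×26 rectangle (perimeter 94.00 mm); Combining (union): the regions partially overlap (shared area 499.50 mm²), so the edge portions inside another operand are dropped and the merged outline is re-measured after clipping — boundary = 141.00 mm; (whole slice rotated 55° about Z — lengths, areas and connectivity unchanged). Overall, the cross-section is a single solid region. Total boundary length (outer) = 141.00 mm.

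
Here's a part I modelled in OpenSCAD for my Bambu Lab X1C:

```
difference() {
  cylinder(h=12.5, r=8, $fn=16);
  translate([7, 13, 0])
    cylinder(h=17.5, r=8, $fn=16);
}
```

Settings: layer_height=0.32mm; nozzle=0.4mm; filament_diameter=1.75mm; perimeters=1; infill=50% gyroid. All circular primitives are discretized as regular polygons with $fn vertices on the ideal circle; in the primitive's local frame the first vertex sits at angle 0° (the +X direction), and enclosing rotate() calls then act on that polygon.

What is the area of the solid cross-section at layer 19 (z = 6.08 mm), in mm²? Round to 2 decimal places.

At z = 6.08 mm: the r=8 cylinder contributes a regular 16-gon of circumradius 8 (area = (16/2)·8.000²·sin(360°/16) = 195.93 mm²); the r=8 cylinder at (7, 13) gives a regular 16-gon of circumradius 8 (constant along its height) (area = (16/2)·8.000²·sin(360°/16) = 195.93 mm²); After the difference (first − rest): starting from the r=8 cylinder (195.93 mm²), the r=8 cylinder at (7, 13) partially overlaps it — only the 3.89 mm² overlap (of its 195.93 mm²) is removed, clipping the outline — area = 192.04 mm². Overall, the cross-section is a single solid region. Net area = 192.04 mm².

192.04 mm²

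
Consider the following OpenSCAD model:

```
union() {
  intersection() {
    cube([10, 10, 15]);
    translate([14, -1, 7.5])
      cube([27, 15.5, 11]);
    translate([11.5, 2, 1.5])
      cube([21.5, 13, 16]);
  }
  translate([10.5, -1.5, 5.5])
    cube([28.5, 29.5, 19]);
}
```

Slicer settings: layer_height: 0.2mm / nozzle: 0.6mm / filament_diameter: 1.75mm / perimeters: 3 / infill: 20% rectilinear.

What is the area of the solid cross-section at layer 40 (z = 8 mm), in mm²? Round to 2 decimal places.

At z = 8 mm: the 10×10 cube contributes its full rectangle (area 100.00 mm²); the 27×15.5 cube at (14, -1) contributes its full rectangle (area 418.50 mm²); the cube at (11.5, 2) is present — its section is the full 21.5×13 rectangle (area 279.50 mm²); Taking the intersection: the 27×15.5 cube at (14, -1) does not overlap the 10×10 cube (empty); the 21.5×13 cube at (11.5, 2) does not overlap the running intersection (empty) — nothing remains; the cube at (10.5, -1.5) (footprint 28.5×29.5) is included at this height (area 840.75 mm²); Combining (union): only the 28.5×29.5 cube at (10.5, -1.5) is present, so the union is just that shape — area = 840.75 mm². Overall, the cross-section is a single solid region. Net area = 840.75 mm².

840.75 mm²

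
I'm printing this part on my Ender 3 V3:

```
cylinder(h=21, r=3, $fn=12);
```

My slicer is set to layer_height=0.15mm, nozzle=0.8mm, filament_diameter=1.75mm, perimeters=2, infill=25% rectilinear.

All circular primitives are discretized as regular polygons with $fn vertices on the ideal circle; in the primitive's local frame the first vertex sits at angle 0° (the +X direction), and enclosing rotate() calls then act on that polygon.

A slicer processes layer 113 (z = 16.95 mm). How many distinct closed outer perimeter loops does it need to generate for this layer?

At z = 16.95 mm: the r=3 cylinder gives a regular 12-gon of circumradius 3 (constant along its height). The result has 1 disconnected region.

1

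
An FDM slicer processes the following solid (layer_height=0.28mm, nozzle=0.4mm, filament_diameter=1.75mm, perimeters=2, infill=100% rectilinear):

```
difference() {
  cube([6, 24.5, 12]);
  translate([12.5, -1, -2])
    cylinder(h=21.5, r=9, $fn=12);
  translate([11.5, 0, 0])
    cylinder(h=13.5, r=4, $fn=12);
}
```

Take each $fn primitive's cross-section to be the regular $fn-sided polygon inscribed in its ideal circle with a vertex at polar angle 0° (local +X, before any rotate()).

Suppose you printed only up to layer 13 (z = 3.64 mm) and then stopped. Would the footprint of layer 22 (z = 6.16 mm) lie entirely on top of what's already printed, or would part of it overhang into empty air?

Compare the two slices. At z = 3.64: the cube is present — its section is the full 6×24.5 rectangle (area 147.00 mm²); the r=9 cylinder at (12.5, -1) gives a regular 12-gon of circumradius 9 (constant along its height) (area = (12/2)·9.000²·sin(360°/12) = 243.00 mm²); the cylinder at (11.5, 0): section is a regular 12-gon, circumradius r=4 (area = (12/2)·4.000²·sin(360°/12) = 48.00 mm²); Taking the first minus the rest: starting from the 6×24.5 cube (147.00 mm²), the r=9 cylinder at (12.5, -1) partially overlaps it — only the 7.01 mm² overlap (of its 243.00 mm²) is removed, clipping the outline; the r=4 cylinder at (11.5, 0) misses the remaining region (no effect) — area = 139.99 mm². At z = 6.16: the cube is present — its section is the full 6×24.5 rectangle (area 147.00 mm²); the cylinder at (12.5, -1): section is a regular 12-gon, circumradius r=9 (area = (12/2)·9.000²·sin(360°/12) = 243.00 mm²); the cylinder at (11.5, 0): section is a regular 12-gon, circumradius r=4 (area = (12/2)·4.000²·sin(360°/12) = 48.00 mm²); Taking the first minus the rest: starting from the 6×24.5 cube (147.00 mm²), the r=9 cylinder at (12.5, -1) partially overlaps it — only the 7.01 mm² overlap (of its 243.00 mm²) is removed, clipping the outline; the r=4 cylinder at (11.5, 0) misses the remaining region (no effect) — area = 139.99 mm². Checking containment: the cross-section at z = 6.16 is a subset of the cross-section at z = 3.64.

entirely on top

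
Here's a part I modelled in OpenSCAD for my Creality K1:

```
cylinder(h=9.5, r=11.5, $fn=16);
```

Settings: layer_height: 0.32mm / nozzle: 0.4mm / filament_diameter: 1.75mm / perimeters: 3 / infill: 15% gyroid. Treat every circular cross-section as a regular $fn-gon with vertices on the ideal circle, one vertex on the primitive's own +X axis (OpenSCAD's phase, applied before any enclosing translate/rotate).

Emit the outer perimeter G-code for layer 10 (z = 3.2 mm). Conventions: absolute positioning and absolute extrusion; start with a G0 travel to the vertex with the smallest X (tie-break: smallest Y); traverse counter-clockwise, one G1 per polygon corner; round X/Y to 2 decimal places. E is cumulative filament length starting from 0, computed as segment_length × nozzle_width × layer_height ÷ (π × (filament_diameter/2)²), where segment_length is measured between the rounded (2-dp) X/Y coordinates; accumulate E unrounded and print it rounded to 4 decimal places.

At z = 3.2 mm: the cylinder: section is a regular 16-gon, circumradius r=11.5. The outline is a single polygon with 16 vertices. Extrusion per mm of travel: 0.4 × 0.32 / (π × 0.875²) = 0.053216. Accumulating E over each segment gives final E = 3.8196.

G0 X-11.50 Y0.00 Z3.20
G1 X-10.62 Y-4.40 E0.2388
G1 X-8.13 Y-8.13 E0.4774
G1 X-4.40 Y-10.62 E0.7161
G1 X0.00 Y-11.50 E0.9549
G1 X4.40 Y-10.62 E1.1937
G1 X8.13 Y-8.13 E1.4323
G1 X10.62 Y-4.40 E1.6710
G1 X11.50 Y0.00 E1.9098
G1 X10.62 Y4.40 E2.1486
G1 X8.13 Y8.13 E2.3872
G1 X4.40 Y10.62 E2.6259
G1 X0.00 Y11.50 E2.8647
G1 X-4.40 Y10.62 E3.1035
G1 X-8.13 Y8.13 E3.3421
G1 X-10.62 Y4.40 E3.5808
G1 X-11.50 Y0.00 E3.8196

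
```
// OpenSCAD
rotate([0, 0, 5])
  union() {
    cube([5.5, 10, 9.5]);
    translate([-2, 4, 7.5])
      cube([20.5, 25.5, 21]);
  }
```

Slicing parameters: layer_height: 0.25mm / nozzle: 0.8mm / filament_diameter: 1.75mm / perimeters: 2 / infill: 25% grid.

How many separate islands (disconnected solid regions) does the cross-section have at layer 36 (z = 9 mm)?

At z = 9 mm: the 5.5×10 cube contributes its full rectangle; the cube at (-2, 4) is present — its section is the full 20.5×25.5 rectangle; Merging all regions: the regions partially overlap (shared area 33.00 mm²), so overlapping operands fuse into one piece — 1 connected region; (rotated 5° about Z; rotation is an isometry so areas/perimeters/island counts are preserved). Overall, the cross-section is a single solid region. Island count = 1.

1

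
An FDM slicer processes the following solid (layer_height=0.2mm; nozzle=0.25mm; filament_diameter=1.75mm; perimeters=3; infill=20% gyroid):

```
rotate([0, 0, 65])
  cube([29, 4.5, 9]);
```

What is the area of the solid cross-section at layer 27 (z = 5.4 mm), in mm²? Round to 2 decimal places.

At z = 5.4 mm: the cube (footprint 29×4.5) is included at this height (area 130.50 mm²); (whole slice rotated 65° about Z — lengths, areas and connectivity unchanged). Overall, the cross-section is a single solid region. Net area = 130.50 mm².

130.50 mm²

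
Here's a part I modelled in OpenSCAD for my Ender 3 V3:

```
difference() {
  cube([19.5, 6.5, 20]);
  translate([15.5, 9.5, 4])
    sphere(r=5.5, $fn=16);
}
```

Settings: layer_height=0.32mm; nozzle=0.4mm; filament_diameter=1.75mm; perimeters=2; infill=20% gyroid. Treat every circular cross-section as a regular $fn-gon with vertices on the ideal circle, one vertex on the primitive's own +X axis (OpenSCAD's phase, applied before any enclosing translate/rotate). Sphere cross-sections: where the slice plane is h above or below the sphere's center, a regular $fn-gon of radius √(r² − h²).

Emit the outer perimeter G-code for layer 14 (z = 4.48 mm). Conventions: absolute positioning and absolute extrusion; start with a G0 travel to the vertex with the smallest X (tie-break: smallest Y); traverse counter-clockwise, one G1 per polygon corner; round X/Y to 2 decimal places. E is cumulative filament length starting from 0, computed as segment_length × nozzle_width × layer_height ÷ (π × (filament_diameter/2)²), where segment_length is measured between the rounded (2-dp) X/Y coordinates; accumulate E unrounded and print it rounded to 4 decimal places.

At z = 4.48 mm: the cube is present — its section is the full 19.5×6.5 rectangle; the r=5.5 sphere at (15.5, 9.5) slices to a regular 16-gon of circumradius 5.479 (√(r²−h²) with h=0.48 from center); Taking the first minus the rest: starting from the 19.5×6.5 cube, the r=5.5 sphere at (15.5, 9.5) partially overlaps it — only the 15.09 mm² overlap (of its 91.90 mm²) is removed, clipping the outline — 1 connected region. The outline is a single polygon with 10 vertices. Extrusion per mm of travel: 0.4 × 0.32 / (π × 0.875²) = 0.053216. Accumulating E over each segment gives final E = 2.8030.

G0 X0.00 Y0.00 Z4.48
G1 X19.50 Y0.00 E1.0377
G1 X19.50 Y5.81 E1.3469
G1 X19.37 Y5.63 E1.3587
G1 X17.60 Y4.44 E1.4722
G1 X15.50 Y4.02 E1.5862
G1 X13.40 Y4.44 E1.7002
G1 X11.63 Y5.63 E1.8137
G1 X11.04 Y6.50 E1.8696
G1 X0.00 Y6.50 E2.4571
G1 X0.00 Y0.00 E2.8030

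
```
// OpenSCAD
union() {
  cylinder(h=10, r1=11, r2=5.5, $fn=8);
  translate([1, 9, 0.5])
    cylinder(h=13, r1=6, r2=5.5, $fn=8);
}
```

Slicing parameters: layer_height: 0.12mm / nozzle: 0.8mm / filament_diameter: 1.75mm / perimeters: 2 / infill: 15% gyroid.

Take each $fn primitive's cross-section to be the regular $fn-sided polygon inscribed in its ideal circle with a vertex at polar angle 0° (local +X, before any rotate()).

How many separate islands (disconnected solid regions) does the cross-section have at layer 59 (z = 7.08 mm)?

1

At z = 7.08 mm: the cone: at t=0.708 of its height the radius interpolates to r₁+(r₂−r₁)t = 7.106, giving a regular 8-gon of that circumradius; the cone at (1, 9): at t=0.506 of its height the radius interpolates to r₁+(r₂−r₁)t = 5.747, giving a regular 8-gon of that circumradius; Combining (union): the regions partially overlap (shared area 17.36 mm²), so overlapping operands fuse into one piece — 1 connected region. Overall, the cross-section is a single solid region. Island count = 1.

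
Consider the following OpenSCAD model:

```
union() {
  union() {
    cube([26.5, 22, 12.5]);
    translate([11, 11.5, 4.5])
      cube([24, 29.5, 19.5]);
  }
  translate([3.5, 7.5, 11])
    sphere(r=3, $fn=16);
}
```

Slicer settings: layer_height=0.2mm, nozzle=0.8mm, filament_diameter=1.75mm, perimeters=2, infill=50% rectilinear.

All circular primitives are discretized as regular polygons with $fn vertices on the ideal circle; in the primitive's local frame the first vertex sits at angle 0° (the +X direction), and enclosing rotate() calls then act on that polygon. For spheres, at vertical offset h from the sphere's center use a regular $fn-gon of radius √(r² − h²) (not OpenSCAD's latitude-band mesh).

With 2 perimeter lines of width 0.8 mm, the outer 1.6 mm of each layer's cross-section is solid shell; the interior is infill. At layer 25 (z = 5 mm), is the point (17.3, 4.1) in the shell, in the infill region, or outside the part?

At z = 5 mm: the 26.5×22 cube contributes its full rectangle; the cube at (11, 11.5) (footprint 24×29.5) is included at this height; Combining (union): the regions partially overlap (shared area 162.75 mm²), so overlapping operands fuse into one piece — 1 connected region; the sphere at (3.5, 7.5) is not intersected at this z (|z−center|=6.000 > r=3); Merging all regions: only that combined region is present, so the union is just that shape — 1 connected region. Overall, the cross-section is a single solid region. The nearest boundary edge runs (26.50, 0.00)→(0.00, 0.00); distance from the point to it = 4.10 mm. The point is inside the cross-section and 4.10 mm from the nearest boundary — more than the 1.6 mm shell width (2 × 0.8), so it's in the infill interior.

infill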